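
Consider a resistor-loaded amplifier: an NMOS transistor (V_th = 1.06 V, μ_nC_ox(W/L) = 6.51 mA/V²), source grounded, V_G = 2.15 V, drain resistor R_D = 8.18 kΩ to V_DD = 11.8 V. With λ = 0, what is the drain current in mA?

V_GS = V_G = 2.15 V, so V_ov = 2.15 − 1.06 = 1.09 V.
Assume saturation: I_D = ½ k_n V_ov² = 0.5 × 6.51 × 1.09² = 3.87 mA, giving V_DS = V_DD − I_D R_D = 11.8 − 3.87 × 8.18 = -19.8 V.
But -19.8 V < V_ov = 1.09 V, so the device is actually in triode.
In triode I_D = k_n[V_ov V_DS − ½ V_DS²] and I_D = (V_DD − V_DS)/R_D. Equating: 26.6 V_DS² − 59.04 V_DS + 11.8 = 0, giving V_DS = 0.222 V (the root below V_ov).
I_D = (11.8 − 0.222) / 8.18 = 1.42 mA.

I_D = 1.42 mA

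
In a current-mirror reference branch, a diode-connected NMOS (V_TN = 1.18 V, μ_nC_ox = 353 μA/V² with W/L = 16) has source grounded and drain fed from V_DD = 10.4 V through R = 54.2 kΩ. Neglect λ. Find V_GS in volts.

V_GS = 1.42 V

With gate tied to drain, V_GS = V_DS ≥ V_GS − V_TN, so the device is in saturation.
k_n = μ_nC_ox · (W/L) = 5.648 mA/V².
KCL at the drain: ½ k_n (V_GS − V_TN)² = (V_DD − V_GS)/R.
Let x = V_GS − 1.18. Then 153 x² + x − 9.22 = 0, giving x = 0.242 V (positive root), so V_GS = 1.42 V.
I_D = (V_DD − V_GS)/R = (10.4 − 1.42) / 54.2 = 0.166 mA.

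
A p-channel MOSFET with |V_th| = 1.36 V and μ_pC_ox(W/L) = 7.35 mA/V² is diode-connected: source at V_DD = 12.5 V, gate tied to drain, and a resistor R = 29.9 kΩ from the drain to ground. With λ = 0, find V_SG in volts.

With gate tied to drain, V_SG = V_SD ≥ V_SG − |V_th|, so the device is in saturation.
KCL at the drain: ½ k_p (V_SG − |V_th|)² = (V_DD − V_SG)/R.
Let x = V_SG − 1.36. Then 110 x² + x − 11.14 = 0, giving x = 0.314 V (positive root), so V_SG = 1.67 V.
I_D = (V_DD − V_SG)/R = (12.5 − 1.67) / 29.9 = 0.362 mA.

V_SG = 1.67 V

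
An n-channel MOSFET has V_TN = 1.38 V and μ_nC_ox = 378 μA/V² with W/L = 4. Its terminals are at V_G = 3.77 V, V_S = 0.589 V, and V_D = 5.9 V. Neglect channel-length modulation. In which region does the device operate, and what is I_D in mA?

Saturation; I_D = 2.45 mA

V_GS = V_G − V_S = 3.77 − 0.589 = 3.18 V; V_DS = V_D − V_S = 5.9 − 0.589 = 5.31 V.
k_n = μ_nC_ox · (W/L) = 1.512 mA/V².
V_ov = V_GS − V_TN = 3.18 − 1.38 = 1.8 V.
Since V_DS = 5.31 V ≥ V_ov = 1.8 V, the device is in saturation.
I_D = ½ k_n V_ov² = 0.5 × 1.512 × 1.8² = 2.45 mA.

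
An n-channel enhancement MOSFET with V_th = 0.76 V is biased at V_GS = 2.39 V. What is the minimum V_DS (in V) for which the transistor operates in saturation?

V_DS,sat = 1.63 V

The boundary between triode and saturation is V_DS = V_GS − V_th = V_ov.
V_ov = 2.39 − 0.76 = 1.63 V.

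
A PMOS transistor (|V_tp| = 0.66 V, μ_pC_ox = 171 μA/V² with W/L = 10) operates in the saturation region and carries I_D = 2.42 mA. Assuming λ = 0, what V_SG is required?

V_SG = 2.34 V

k_p = μ_pC_ox · (W/L) = 1.71 mA/V².
In saturation I_D = ½ k_p (V_SG − |V_tp|)², so V_SG − |V_tp| = √(2 I_D / k_p) = √(2 × 2.42 / 1.71) = 1.68 V.
V_SG = 0.66 + 1.68 = 2.34 V.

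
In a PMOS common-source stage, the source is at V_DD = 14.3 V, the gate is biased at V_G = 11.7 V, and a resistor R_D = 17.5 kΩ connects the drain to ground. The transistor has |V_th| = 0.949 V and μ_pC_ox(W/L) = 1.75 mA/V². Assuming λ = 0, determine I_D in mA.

I_D = 0.800 mA

V_SG = V_DD − V_G = 14.3 − 11.7 = 2.6 V, so V_ov = 2.6 − 0.949 = 1.65 V.
Assume saturation: I_D = ½ k_p V_ov² = 0.5 × 1.75 × 1.65² = 2.39 mA, giving V_SD = V_DD − I_D R_D = 14.3 − 2.39 × 17.5 = -27.4 V.
But -27.4 V < V_ov = 1.65 V, so the device is actually in triode.
In triode I_D = k_p[V_ov V_SD − ½ V_SD²] and I_D = (V_DD − V_SD)/R_D. Equating: 15.3 V_SD² − 51.56 V_SD + 14.3 = 0, giving V_SD = 0.305 V (the root below V_ov).
I_D = (14.3 − 0.305) / 17.5 = 0.8 mA.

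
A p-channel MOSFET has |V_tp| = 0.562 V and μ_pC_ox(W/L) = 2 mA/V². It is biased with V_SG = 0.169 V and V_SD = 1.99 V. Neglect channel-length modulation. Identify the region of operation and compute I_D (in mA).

V_SG = 0.169 V < |V_tp| = 0.562 V, so the transistor is in cutoff.

Cutoff; I_D = 0 mA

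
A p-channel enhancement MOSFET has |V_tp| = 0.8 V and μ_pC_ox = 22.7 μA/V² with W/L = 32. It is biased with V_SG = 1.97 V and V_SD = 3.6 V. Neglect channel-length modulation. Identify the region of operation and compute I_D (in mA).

Saturation; I_D = 0.497 mA

k_p = μ_pC_ox · (W/L) = 0.7264 mA/V².
V_ov = V_SG − |V_tp| = 1.97 − 0.8 = 1.17 V.
Since V_SD = 3.6 V ≥ V_ov = 1.17 V, the device is in saturation.
I_D = ½ k_p V_ov² = 0.5 × 0.7264 × 1.17² = 0.497 mA.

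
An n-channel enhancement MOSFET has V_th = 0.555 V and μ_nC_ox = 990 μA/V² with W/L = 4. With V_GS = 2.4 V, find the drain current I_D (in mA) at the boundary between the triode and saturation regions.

At the boundary V_DS = V_ov = V_GS − V_th = 2.4 − 0.555 = 1.84 V.
k_n = μ_nC_ox · (W/L) = 3.96 mA/V².
I_D = ½ k_n V_ov² = 0.5 × 3.96 × 1.84² = 6.74 mA.

I_D = 6.74 mA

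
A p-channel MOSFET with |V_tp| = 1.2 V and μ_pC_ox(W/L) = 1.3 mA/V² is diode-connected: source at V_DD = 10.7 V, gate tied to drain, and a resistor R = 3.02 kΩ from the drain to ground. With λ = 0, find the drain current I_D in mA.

With gate tied to drain, V_SG = V_SD ≥ V_SG − |V_tp|, so the device is in saturation.
KCL at the drain: ½ k_p (V_SG − |V_tp|)² = (V_DD − V_SG)/R.
Let x = V_SG − 1.2. Then 1.96 x² + x − 9.5 = 0, giving x = 1.96 V (positive root), so V_SG = 3.16 V.
I_D = (V_DD − V_SG)/R = (10.7 − 3.16) / 3.02 = 2.5 mA.

I_D = 2.50 mA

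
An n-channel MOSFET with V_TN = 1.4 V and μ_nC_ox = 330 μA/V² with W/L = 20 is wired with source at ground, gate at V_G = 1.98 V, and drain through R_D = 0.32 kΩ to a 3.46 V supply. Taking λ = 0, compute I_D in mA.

I_D = 1.11 mA

V_GS = V_G = 1.98 V, so V_ov = 1.98 − 1.4 = 0.58 V.
k_n = μ_nC_ox · (W/L) = 6.6 mA/V².
Assume saturation: I_D = ½ k_n V_ov² = 0.5 × 6.6 × 0.58² = 1.11 mA, giving V_DS = V_DD − I_D R_D = 3.46 − 1.11 × 0.32 = 3.1 V.
V_DS = 3.1 V ≥ V_ov = 0.58 V, confirming saturation.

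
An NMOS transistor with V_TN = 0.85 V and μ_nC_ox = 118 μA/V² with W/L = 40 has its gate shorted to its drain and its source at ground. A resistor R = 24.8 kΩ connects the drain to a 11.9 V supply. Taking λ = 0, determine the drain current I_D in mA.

With gate tied to drain, V_GS = V_DS ≥ V_GS − V_TN, so the device is in saturation.
k_n = μ_nC_ox · (W/L) = 4.72 mA/V².
KCL at the drain: ½ k_n (V_GS − V_TN)² = (V_DD − V_GS)/R.
Let x = V_GS − 0.85. Then 58.5 x² + x − 11.05 = 0, giving x = 0.426 V (positive root), so V_GS = 1.28 V.
I_D = (V_DD − V_GS)/R = (11.9 − 1.28) / 24.8 = 0.428 mA.

I_D = 0.428 mA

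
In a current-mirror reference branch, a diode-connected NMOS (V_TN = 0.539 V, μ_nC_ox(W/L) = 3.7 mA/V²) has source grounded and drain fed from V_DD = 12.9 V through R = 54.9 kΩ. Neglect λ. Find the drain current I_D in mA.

With gate tied to drain, V_GS = V_DS ≥ V_GS − V_TN, so the device is in saturation.
KCL at the drain: ½ k_n (V_GS − V_TN)² = (V_DD − V_GS)/R.
Let x = V_GS − 0.539. Then 102 x² + x − 12.36 = 0, giving x = 0.344 V (positive root), so V_GS = 0.883 V.
I_D = (V_DD − V_GS)/R = (12.9 − 0.883) / 54.9 = 0.219 mA.

I_D = 0.219 mA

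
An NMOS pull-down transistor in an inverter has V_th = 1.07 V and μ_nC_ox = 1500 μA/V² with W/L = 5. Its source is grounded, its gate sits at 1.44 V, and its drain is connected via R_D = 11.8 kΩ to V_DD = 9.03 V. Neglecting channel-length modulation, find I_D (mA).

V_GS = V_G = 1.44 V, so V_ov = 1.44 − 1.07 = 0.37 V.
k_n = μ_nC_ox · (W/L) = 7.5 mA/V².
Assume saturation: I_D = ½ k_n V_ov² = 0.5 × 7.5 × 0.37² = 0.513 mA, giving V_DS = V_DD − I_D R_D = 9.03 − 0.513 × 11.8 = 2.97 V.
V_DS = 2.97 V ≥ V_ov = 0.37 V, confirming saturation.

I_D = 0.513 mA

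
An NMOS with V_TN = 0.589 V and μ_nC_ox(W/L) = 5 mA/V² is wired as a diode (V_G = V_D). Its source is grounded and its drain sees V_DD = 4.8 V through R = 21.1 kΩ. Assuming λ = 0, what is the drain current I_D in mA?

With gate tied to drain, V_GS = V_DS ≥ V_GS − V_TN, so the device is in saturation.
KCL at the drain: ½ k_n (V_GS − V_TN)² = (V_DD − V_GS)/R.
Let x = V_GS − 0.589. Then 52.8 x² + x − 4.211 = 0, giving x = 0.273 V (positive root), so V_GS = 0.862 V.
I_D = (V_DD − V_GS)/R = (4.8 − 0.862) / 21.1 = 0.187 mA.

I_D = 0.187 mA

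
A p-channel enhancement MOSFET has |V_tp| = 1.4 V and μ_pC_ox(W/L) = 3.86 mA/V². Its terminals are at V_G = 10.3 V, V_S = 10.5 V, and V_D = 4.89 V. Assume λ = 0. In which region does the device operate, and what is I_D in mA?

V_SG = V_S − V_G = 10.5 − 10.3 = 0.2 V; V_SD = V_S − V_D = 10.5 − 4.89 = 5.61 V.
V_SG = 0.2 V < |V_tp| = 1.4 V, so the transistor is in cutoff.

Cutoff; I_D = 0 mA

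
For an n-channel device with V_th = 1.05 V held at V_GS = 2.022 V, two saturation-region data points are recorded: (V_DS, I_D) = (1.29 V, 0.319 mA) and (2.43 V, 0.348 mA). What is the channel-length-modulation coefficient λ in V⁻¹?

With V_GS fixed, I_D ∝ (1 + λ V_DS) in saturation, so I_D2/I_D1 = (1 + λ V_DS2)/(1 + λ V_DS1).
0.348/0.319 = 1.091 = (1 + 2.43 λ)/(1 + 1.29 λ).
Solving: λ (I_D1 V_DS2 − I_D2 V_DS1) = I_D2 − I_D1, so λ = (0.348 − 0.319) / (0.319 × 2.43 − 0.348 × 1.29) = 0.029 / 0.326 = 0.0889 V⁻¹.

λ = 0.0889 V⁻¹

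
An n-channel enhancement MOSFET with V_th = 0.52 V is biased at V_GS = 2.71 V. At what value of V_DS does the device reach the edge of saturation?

The boundary between triode and saturation is V_DS = V_GS − V_th = V_ov.
V_ov = 2.71 − 0.52 = 2.19 V.

V_DS,sat = 2.19 V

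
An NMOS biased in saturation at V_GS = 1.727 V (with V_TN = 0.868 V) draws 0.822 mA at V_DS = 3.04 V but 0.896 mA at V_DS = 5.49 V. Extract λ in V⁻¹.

With V_GS fixed, I_D ∝ (1 + λ V_DS) in saturation, so I_D2/I_D1 = (1 + λ V_DS2)/(1 + λ V_DS1).
0.896/0.822 = 1.09 = (1 + 5.49 λ)/(1 + 3.04 λ).
Solving: λ (I_D1 V_DS2 − I_D2 V_DS1) = I_D2 − I_D1, so λ = (0.896 − 0.822) / (0.822 × 5.49 − 0.896 × 3.04) = 0.074 / 1.79 = 0.0414 V⁻¹.

λ = 0.0414 V⁻¹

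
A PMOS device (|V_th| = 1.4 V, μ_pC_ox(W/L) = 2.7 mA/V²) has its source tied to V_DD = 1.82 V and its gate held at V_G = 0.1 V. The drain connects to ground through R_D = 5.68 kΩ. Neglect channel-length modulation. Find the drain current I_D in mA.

V_SG = V_DD − V_G = 1.82 − 0.1 = 1.72 V, so V_ov = 1.72 − 1.4 = 0.32 V.
Assume saturation: I_D = ½ k_p V_ov² = 0.5 × 2.7 × 0.32² = 0.138 mA, giving V_SD = V_DD − I_D R_D = 1.82 − 0.138 × 5.68 = 1.03 V.
V_SD = 1.03 V ≥ V_ov = 0.32 V, confirming saturation.

I_D = 0.138 mA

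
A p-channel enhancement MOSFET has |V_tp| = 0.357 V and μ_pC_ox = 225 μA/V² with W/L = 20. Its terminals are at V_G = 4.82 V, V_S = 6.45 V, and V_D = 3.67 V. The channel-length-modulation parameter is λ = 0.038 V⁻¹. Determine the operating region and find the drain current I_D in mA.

Saturation; I_D = 4.03 mA

V_SG = V_S − V_G = 6.45 − 4.82 = 1.63 V; V_SD = V_S − V_D = 6.45 − 3.67 = 2.78 V.
k_p = μ_pC_ox · (W/L) = 4.5 mA/V².
V_ov = V_SG − |V_tp| = 1.63 − 0.357 = 1.27 V.
Since V_SD = 2.78 V ≥ V_ov = 1.27 V, the device is in saturation.
I_D = ½ k_p V_ov² (1 + λ V_SD) = 0.5 × 4.5 × 1.27² × (1 + 0.038 × 2.78) = 4.03 mA.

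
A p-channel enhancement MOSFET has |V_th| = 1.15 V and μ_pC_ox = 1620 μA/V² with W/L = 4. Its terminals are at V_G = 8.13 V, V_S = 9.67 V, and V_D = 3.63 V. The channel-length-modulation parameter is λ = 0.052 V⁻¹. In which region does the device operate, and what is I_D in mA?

Saturation; I_D = 0.648 mA

V_SG = V_S − V_G = 9.67 − 8.13 = 1.54 V; V_SD = V_S − V_D = 9.67 − 3.63 = 6.04 V.
k_p = μ_pC_ox · (W/L) = 6.48 mA/V².
V_ov = V_SG − |V_th| = 1.54 − 1.15 = 0.39 V.
Since V_SD = 6.04 V ≥ V_ov = 0.39 V, the device is in saturation.
I_D = ½ k_p V_ov² (1 + λ V_SD) = 0.5 × 6.48 × 0.39² × (1 + 0.052 × 6.04) = 0.648 mA.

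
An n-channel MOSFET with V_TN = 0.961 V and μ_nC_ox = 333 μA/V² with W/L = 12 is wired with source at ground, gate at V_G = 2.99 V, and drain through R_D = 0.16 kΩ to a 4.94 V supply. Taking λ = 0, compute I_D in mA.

I_D = 8.23 mA

V_GS = V_G = 2.99 V, so V_ov = 2.99 − 0.961 = 2.03 V.
k_n = μ_nC_ox · (W/L) = 3.996 mA/V².
Assume saturation: I_D = ½ k_n V_ov² = 0.5 × 3.996 × 2.03² = 8.23 mA, giving V_DS = V_DD − I_D R_D = 4.94 − 8.23 × 0.16 = 3.62 V.
V_DS = 3.62 V ≥ V_ov = 2.03 V, confirming saturation.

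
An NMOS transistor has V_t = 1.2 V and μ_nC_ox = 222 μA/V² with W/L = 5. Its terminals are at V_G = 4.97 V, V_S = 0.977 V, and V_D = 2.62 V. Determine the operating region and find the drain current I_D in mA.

Triode; I_D = 3.60 mA

V_GS = V_G − V_S = 4.97 − 0.977 = 3.99 V; V_DS = V_D − V_S = 2.62 − 0.977 = 1.64 V.
k_n = μ_nC_ox · (W/L) = 1.11 mA/V².
V_ov = V_GS − V_t = 3.99 − 1.2 = 2.79 V.
Since V_DS = 1.64 V < V_ov = 2.79 V, the device is in the triode region.
I_D = k_n [V_ov · V_DS − ½ V_DS²] = 1.11 × [2.79 × 1.64 − 0.5 × 1.64²] = 3.6 mA.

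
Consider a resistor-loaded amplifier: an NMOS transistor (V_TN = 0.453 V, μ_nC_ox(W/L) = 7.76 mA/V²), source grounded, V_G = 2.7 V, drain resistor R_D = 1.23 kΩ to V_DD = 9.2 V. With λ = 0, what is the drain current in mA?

V_GS = V_G = 2.7 V, so V_ov = 2.7 − 0.453 = 2.25 V.
Assume saturation: I_D = ½ k_n V_ov² = 0.5 × 7.76 × 2.25² = 19.6 mA, giving V_DS = V_DD − I_D R_D = 9.2 − 19.6 × 1.23 = -14.9 V.
But -14.9 V < V_ov = 2.25 V, so the device is actually in triode.
In triode I_D = k_n[V_ov V_DS − ½ V_DS²] and I_D = (V_DD − V_DS)/R_D. Equating: 4.77 V_DS² − 22.45 V_DS + 9.2 = 0, giving V_DS = 0.454 V (the root below V_ov).
I_D = (9.2 − 0.454) / 1.23 = 7.11 mA.

I_D = 7.11 mA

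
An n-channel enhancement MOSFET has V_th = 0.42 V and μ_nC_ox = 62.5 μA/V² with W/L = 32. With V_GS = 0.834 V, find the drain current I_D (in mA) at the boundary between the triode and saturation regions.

At the boundary V_DS = V_ov = V_GS − V_th = 0.834 − 0.42 = 0.414 V.
k_n = μ_nC_ox · (W/L) = 2 mA/V².
I_D = ½ k_n V_ov² = 0.5 × 2 × 0.414² = 0.171 mA.

I_D = 0.171 mA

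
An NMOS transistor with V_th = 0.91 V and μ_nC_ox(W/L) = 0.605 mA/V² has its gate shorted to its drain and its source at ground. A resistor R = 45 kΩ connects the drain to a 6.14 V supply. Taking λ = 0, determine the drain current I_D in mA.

With gate tied to drain, V_GS = V_DS ≥ V_GS − V_th, so the device is in saturation.
KCL at the drain: ½ k_n (V_GS − V_th)² = (V_DD − V_GS)/R.
Let x = V_GS − 0.91. Then 13.6 x² + x − 5.23 = 0, giving x = 0.584 V (positive root), so V_GS = 1.49 V.
I_D = (V_DD − V_GS)/R = (6.14 − 1.49) / 45 = 0.103 mA.

I_D = 0.103 mA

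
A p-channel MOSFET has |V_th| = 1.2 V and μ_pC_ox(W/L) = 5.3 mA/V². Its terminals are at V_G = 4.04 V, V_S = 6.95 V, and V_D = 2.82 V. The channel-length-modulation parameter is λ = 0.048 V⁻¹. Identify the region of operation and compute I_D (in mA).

V_SG = V_S − V_G = 6.95 − 4.04 = 2.91 V; V_SD = V_S − V_D = 6.95 − 2.82 = 4.13 V.
V_ov = V_SG − |V_th| = 2.91 − 1.2 = 1.71 V.
Since V_SD = 4.13 V ≥ V_ov = 1.71 V, the device is in saturation.
I_D = ½ k_p V_ov² (1 + λ V_SD) = 0.5 × 5.3 × 1.71² × (1 + 0.048 × 4.13) = 9.28 mA.

Saturation; I_D = 9.28 mA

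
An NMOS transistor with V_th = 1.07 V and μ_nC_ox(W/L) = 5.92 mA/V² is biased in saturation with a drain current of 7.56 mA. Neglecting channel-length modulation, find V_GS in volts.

In saturation I_D = ½ k_n (V_GS − V_th)², so V_GS − V_th = √(2 I_D / k_n) = √(2 × 7.56 / 5.92) = 1.6 V.
V_GS = 1.07 + 1.6 = 2.67 V.

V_GS = 2.67 V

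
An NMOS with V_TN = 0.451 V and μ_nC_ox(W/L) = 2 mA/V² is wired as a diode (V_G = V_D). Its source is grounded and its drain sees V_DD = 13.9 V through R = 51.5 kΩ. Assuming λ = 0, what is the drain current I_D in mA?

With gate tied to drain, V_GS = V_DS ≥ V_GS − V_TN, so the device is in saturation.
KCL at the drain: ½ k_n (V_GS − V_TN)² = (V_DD − V_GS)/R.
Let x = V_GS − 0.451. Then 51.5 x² + x − 13.45 = 0, giving x = 0.501 V (positive root), so V_GS = 0.952 V.
I_D = (V_DD − V_GS)/R = (13.9 − 0.952) / 51.5 = 0.251 mA.

I_D = 0.251 mA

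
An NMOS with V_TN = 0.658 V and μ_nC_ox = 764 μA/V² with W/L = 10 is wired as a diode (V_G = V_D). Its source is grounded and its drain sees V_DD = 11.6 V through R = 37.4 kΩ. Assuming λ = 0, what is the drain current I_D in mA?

I_D = 0.285 mA

With gate tied to drain, V_GS = V_DS ≥ V_GS − V_TN, so the device is in saturation.
k_n = μ_nC_ox · (W/L) = 7.64 mA/V².
KCL at the drain: ½ k_n (V_GS − V_TN)² = (V_DD − V_GS)/R.
Let x = V_GS − 0.658. Then 143 x² + x − 10.94 = 0, giving x = 0.273 V (positive root), so V_GS = 0.931 V.
I_D = (V_DD − V_GS)/R = (11.6 − 0.931) / 37.4 = 0.285 mA.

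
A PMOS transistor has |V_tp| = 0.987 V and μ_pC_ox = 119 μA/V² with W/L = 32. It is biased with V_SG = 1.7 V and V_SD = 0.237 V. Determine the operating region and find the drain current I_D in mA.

k_p = μ_pC_ox · (W/L) = 3.808 mA/V².
V_ov = V_SG − |V_tp| = 1.7 − 0.987 = 0.713 V.
Since V_SD = 0.237 V < V_ov = 0.713 V, the device is in the triode region.
I_D = k_p [V_ov · V_SD − ½ V_SD²] = 3.808 × [0.713 × 0.237 − 0.5 × 0.237²] = 0.537 mA.

Triode; I_D = 0.537 mA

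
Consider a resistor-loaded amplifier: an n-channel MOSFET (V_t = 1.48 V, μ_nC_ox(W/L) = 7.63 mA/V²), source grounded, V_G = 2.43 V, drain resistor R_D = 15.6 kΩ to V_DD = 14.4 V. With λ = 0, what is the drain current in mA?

V_GS = V_G = 2.43 V, so V_ov = 2.43 − 1.48 = 0.95 V.
Assume saturation: I_D = ½ k_n V_ov² = 0.5 × 7.63 × 0.95² = 3.44 mA, giving V_DS = V_DD − I_D R_D = 14.4 − 3.44 × 15.6 = -39.3 V.
But -39.3 V < V_ov = 0.95 V, so the device is actually in triode.
In triode I_D = k_n[V_ov V_DS − ½ V_DS²] and I_D = (V_DD − V_DS)/R_D. Equating: 59.5 V_DS² − 114.1 V_DS + 14.4 = 0, giving V_DS = 0.136 V (the root below V_ov).
I_D = (14.4 − 0.136) / 15.6 = 0.914 mA.

I_D = 0.914 mA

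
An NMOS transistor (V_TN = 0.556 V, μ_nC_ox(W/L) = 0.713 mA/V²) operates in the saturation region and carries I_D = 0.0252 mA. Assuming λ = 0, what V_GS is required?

V_GS = 0.822 V

In saturation I_D = ½ k_n (V_GS − V_TN)², so V_GS − V_TN = √(2 I_D / k_n) = √(2 × 0.0252 / 0.713) = 0.266 V.
V_GS = 0.556 + 0.266 = 0.822 V.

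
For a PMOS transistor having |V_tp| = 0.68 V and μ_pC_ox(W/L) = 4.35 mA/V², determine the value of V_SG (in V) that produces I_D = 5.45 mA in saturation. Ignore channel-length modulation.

In saturation I_D = ½ k_p (V_SG − |V_tp|)², so V_SG − |V_tp| = √(2 I_D / k_p) = √(2 × 5.45 / 4.35) = 1.58 V.
V_SG = 0.68 + 1.58 = 2.26 V.

V_SG = 2.26 V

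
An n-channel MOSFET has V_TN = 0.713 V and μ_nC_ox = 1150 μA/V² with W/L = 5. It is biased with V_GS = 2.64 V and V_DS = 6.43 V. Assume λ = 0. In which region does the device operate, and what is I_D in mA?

Saturation; I_D = 10.7 mA

k_n = μ_nC_ox · (W/L) = 5.75 mA/V².
V_ov = V_GS − V_TN = 2.64 − 0.713 = 1.93 V.
Since V_DS = 6.43 V ≥ V_ov = 1.93 V, the device is in saturation.
I_D = ½ k_n V_ov² = 0.5 × 5.75 × 1.93² = 10.7 mA.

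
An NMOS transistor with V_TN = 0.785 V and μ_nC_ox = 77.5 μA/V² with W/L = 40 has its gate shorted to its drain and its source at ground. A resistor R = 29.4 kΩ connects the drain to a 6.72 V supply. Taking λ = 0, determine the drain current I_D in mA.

I_D = 0.190 mA

With gate tied to drain, V_GS = V_DS ≥ V_GS − V_TN, so the device is in saturation.
k_n = μ_nC_ox · (W/L) = 3.1 mA/V².
KCL at the drain: ½ k_n (V_GS − V_TN)² = (V_DD − V_GS)/R.
Let x = V_GS − 0.785. Then 45.6 x² + x − 5.935 = 0, giving x = 0.35 V (positive root), so V_GS = 1.14 V.
I_D = (V_DD − V_GS)/R = (6.72 − 1.14) / 29.4 = 0.19 mA.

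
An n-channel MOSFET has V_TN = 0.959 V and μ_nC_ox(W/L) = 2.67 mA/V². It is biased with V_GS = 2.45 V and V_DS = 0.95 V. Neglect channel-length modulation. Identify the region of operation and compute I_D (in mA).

V_ov = V_GS − V_TN = 2.45 − 0.959 = 1.49 V.
Since V_DS = 0.95 V < V_ov = 1.49 V, the device is in the triode region.
I_D = k_n [V_ov · V_DS − ½ V_DS²] = 2.67 × [1.49 × 0.95 − 0.5 × 0.95²] = 2.58 mA.

Triode; I_D = 2.58 mA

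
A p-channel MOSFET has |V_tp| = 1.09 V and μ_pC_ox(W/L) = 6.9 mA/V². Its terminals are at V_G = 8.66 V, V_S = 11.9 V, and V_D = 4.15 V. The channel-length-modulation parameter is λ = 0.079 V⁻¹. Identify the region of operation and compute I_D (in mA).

V_SG = V_S − V_G = 11.9 − 8.66 = 3.24 V; V_SD = V_S − V_D = 11.9 − 4.15 = 7.75 V.
V_ov = V_SG − |V_tp| = 3.24 − 1.09 = 2.15 V.
Since V_SD = 7.75 V ≥ V_ov = 2.15 V, the device is in saturation.
I_D = ½ k_p V_ov² (1 + λ V_SD) = 0.5 × 6.9 × 2.15² × (1 + 0.079 × 7.75) = 25.7 mA.

Saturation; I_D = 25.7 mA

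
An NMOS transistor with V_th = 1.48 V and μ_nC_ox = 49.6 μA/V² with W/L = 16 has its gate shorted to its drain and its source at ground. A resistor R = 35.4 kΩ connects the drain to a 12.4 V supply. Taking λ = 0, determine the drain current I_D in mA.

I_D = 0.285 mA

With gate tied to drain, V_GS = V_DS ≥ V_GS − V_th, so the device is in saturation.
k_n = μ_nC_ox · (W/L) = 0.7936 mA/V².
KCL at the drain: ½ k_n (V_GS − V_th)² = (V_DD − V_GS)/R.
Let x = V_GS − 1.48. Then 14 x² + x − 10.92 = 0, giving x = 0.847 V (positive root), so V_GS = 2.33 V.
I_D = (V_DD − V_GS)/R = (12.4 − 2.33) / 35.4 = 0.285 mA.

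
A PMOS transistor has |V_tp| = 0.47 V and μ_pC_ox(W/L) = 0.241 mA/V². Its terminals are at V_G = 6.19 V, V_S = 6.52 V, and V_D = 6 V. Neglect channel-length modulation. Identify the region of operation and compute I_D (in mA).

V_SG = V_S − V_G = 6.52 − 6.19 = 0.33 V; V_SD = V_S − V_D = 6.52 − 6 = 0.52 V.
V_SG = 0.33 V < |V_tp| = 0.47 V, so the transistor is in cutoff.

Cutoff; I_D = 0 mA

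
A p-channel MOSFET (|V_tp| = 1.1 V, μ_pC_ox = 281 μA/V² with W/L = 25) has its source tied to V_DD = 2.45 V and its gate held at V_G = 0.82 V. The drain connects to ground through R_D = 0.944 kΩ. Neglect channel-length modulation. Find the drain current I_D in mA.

I_D = 0.987 mA

V_SG = V_DD − V_G = 2.45 − 0.82 = 1.63 V, so V_ov = 1.63 − 1.1 = 0.53 V.
k_p = μ_pC_ox · (W/L) = 7.025 mA/V².
Assume saturation: I_D = ½ k_p V_ov² = 0.5 × 7.025 × 0.53² = 0.987 mA, giving V_SD = V_DD − I_D R_D = 2.45 − 0.987 × 0.944 = 1.52 V.
V_SD = 1.52 V ≥ V_ov = 0.53 V, confirming saturation.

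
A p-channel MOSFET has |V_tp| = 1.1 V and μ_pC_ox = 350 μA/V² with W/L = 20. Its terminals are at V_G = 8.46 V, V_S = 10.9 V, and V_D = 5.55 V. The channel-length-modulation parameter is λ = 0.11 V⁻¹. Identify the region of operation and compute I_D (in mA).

Saturation; I_D = 9.98 mA

V_SG = V_S − V_G = 10.9 − 8.46 = 2.44 V; V_SD = V_S − V_D = 10.9 − 5.55 = 5.35 V.
k_p = μ_pC_ox · (W/L) = 7 mA/V².
V_ov = V_SG − |V_tp| = 2.44 − 1.1 = 1.34 V.
Since V_SD = 5.35 V ≥ V_ov = 1.34 V, the device is in saturation.
I_D = ½ k_p V_ov² (1 + λ V_SD) = 0.5 × 7 × 1.34² × (1 + 0.11 × 5.35) = 9.98 mA.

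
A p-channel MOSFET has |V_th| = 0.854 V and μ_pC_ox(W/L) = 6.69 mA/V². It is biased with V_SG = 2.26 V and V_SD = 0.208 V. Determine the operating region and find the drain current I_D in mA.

Triode; I_D = 1.81 mA

V_ov = V_SG − |V_th| = 2.26 − 0.854 = 1.41 V.
Since V_SD = 0.208 V < V_ov = 1.41 V, the device is in the triode region.
I_D = k_p [V_ov · V_SD − ½ V_SD²] = 6.69 × [1.41 × 0.208 − 0.5 × 0.208²] = 1.81 mA.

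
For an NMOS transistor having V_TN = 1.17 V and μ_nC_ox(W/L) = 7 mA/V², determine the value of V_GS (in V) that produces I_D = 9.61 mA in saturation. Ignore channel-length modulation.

V_GS = 2.83 V

In saturation I_D = ½ k_n (V_GS − V_TN)², so V_GS − V_TN = √(2 I_D / k_n) = √(2 × 9.61 / 7) = 1.66 V.
V_GS = 1.17 + 1.66 = 2.83 V.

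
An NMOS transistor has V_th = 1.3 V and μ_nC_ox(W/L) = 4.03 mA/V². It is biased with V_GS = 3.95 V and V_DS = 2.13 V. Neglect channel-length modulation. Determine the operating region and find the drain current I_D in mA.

Triode; I_D = 13.6 mA

V_ov = V_GS − V_th = 3.95 − 1.3 = 2.65 V.
Since V_DS = 2.13 V < V_ov = 2.65 V, the device is in the triode region.
I_D = k_n [V_ov · V_DS − ½ V_DS²] = 4.03 × [2.65 × 2.13 − 0.5 × 2.13²] = 13.6 mA.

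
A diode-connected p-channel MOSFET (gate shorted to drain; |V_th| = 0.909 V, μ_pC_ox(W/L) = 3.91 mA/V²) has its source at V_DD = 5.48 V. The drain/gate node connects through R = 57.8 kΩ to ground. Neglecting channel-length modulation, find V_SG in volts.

With gate tied to drain, V_SG = V_SD ≥ V_SG − |V_th|, so the device is in saturation.
KCL at the drain: ½ k_p (V_SG − |V_th|)² = (V_DD − V_SG)/R.
Let x = V_SG − 0.909. Then 113 x² + x − 4.571 = 0, giving x = 0.197 V (positive root), so V_SG = 1.11 V.
I_D = (V_DD − V_SG)/R = (5.48 − 1.11) / 57.8 = 0.0757 mA.

V_SG = 1.11 V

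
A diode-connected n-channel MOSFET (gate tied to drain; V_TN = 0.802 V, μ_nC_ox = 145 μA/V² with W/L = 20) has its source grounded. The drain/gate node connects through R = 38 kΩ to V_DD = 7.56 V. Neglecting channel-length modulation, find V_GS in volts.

With gate tied to drain, V_GS = V_DS ≥ V_GS − V_TN, so the device is in saturation.
k_n = μ_nC_ox · (W/L) = 2.9 mA/V².
KCL at the drain: ½ k_n (V_GS − V_TN)² = (V_DD − V_GS)/R.
Let x = V_GS − 0.802. Then 55.1 x² + x − 6.758 = 0, giving x = 0.341 V (positive root), so V_GS = 1.14 V.
I_D = (V_DD − V_GS)/R = (7.56 − 1.14) / 38 = 0.169 mA.

V_GS = 1.14 V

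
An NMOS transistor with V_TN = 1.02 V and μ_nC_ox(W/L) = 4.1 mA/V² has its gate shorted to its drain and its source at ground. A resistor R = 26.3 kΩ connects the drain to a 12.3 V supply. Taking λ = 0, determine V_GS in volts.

V_GS = 1.47 V

With gate tied to drain, V_GS = V_DS ≥ V_GS − V_TN, so the device is in saturation.
KCL at the drain: ½ k_n (V_GS − V_TN)² = (V_DD − V_GS)/R.
Let x = V_GS − 1.02. Then 53.9 x² + x − 11.28 = 0, giving x = 0.448 V (positive root), so V_GS = 1.47 V.
I_D = (V_DD − V_GS)/R = (12.3 − 1.47) / 26.3 = 0.412 mA.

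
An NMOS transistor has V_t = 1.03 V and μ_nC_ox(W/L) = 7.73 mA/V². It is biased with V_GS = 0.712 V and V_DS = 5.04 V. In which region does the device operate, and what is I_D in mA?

Cutoff; I_D = 0 mA

V_GS = 0.712 V < V_t = 1.03 V, so the transistor is in cutoff.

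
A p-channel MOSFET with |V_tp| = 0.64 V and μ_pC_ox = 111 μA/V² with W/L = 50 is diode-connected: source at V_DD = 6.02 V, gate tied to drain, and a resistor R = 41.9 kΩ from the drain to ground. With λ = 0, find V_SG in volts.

With gate tied to drain, V_SG = V_SD ≥ V_SG − |V_tp|, so the device is in saturation.
k_p = μ_pC_ox · (W/L) = 5.55 mA/V².
KCL at the drain: ½ k_p (V_SG − |V_tp|)² = (V_DD − V_SG)/R.
Let x = V_SG − 0.64. Then 116 x² + x − 5.38 = 0, giving x = 0.211 V (positive root), so V_SG = 0.851 V.
I_D = (V_DD − V_SG)/R = (6.02 − 0.851) / 41.9 = 0.123 mA.

V_SG = 0.851 V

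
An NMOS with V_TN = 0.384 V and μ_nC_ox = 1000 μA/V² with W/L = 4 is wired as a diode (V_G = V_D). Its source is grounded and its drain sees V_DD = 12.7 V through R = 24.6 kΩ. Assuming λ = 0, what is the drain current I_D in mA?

With gate tied to drain, V_GS = V_DS ≥ V_GS − V_TN, so the device is in saturation.
k_n = μ_nC_ox · (W/L) = 4 mA/V².
KCL at the drain: ½ k_n (V_GS − V_TN)² = (V_DD − V_GS)/R.
Let x = V_GS − 0.384. Then 49.2 x² + x − 12.32 = 0, giving x = 0.49 V (positive root), so V_GS = 0.874 V.
I_D = (V_DD − V_GS)/R = (12.7 − 0.874) / 24.6 = 0.481 mA.

I_D = 0.481 mA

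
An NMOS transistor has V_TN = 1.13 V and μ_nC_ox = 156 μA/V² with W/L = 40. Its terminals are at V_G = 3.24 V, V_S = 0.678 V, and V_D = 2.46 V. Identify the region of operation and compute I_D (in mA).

Saturation; I_D = 6.40 mA

V_GS = V_G − V_S = 3.24 − 0.678 = 2.56 V; V_DS = V_D − V_S = 2.46 − 0.678 = 1.78 V.
k_n = μ_nC_ox · (W/L) = 6.24 mA/V².
V_ov = V_GS − V_TN = 2.56 − 1.13 = 1.43 V.
Since V_DS = 1.78 V ≥ V_ov = 1.43 V, the device is in saturation.
I_D = ½ k_n V_ov² = 0.5 × 6.24 × 1.43² = 6.4 mA.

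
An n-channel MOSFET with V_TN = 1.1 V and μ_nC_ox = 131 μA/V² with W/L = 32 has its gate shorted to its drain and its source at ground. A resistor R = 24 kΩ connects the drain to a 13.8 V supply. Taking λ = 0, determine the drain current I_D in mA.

With gate tied to drain, V_GS = V_DS ≥ V_GS − V_TN, so the device is in saturation.
k_n = μ_nC_ox · (W/L) = 4.192 mA/V².
KCL at the drain: ½ k_n (V_GS − V_TN)² = (V_DD − V_GS)/R.
Let x = V_GS − 1.1. Then 50.3 x² + x − 12.7 = 0, giving x = 0.493 V (positive root), so V_GS = 1.59 V.
I_D = (V_DD − V_GS)/R = (13.8 − 1.59) / 24 = 0.509 mA.

I_D = 0.509 mA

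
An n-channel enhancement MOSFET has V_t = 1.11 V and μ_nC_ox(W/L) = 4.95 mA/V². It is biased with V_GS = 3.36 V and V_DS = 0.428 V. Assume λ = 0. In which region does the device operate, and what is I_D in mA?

V_ov = V_GS − V_t = 3.36 − 1.11 = 2.25 V.
Since V_DS = 0.428 V < V_ov = 2.25 V, the device is in the triode region.
I_D = k_n [V_ov · V_DS − ½ V_DS²] = 4.95 × [2.25 × 0.428 − 0.5 × 0.428²] = 4.31 mA.

Triode; I_D = 4.31 mA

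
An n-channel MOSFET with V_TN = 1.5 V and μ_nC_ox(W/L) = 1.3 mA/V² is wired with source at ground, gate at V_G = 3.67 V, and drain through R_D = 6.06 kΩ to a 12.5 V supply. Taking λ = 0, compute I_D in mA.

I_D = 1.92 mA

V_GS = V_G = 3.67 V, so V_ov = 3.67 − 1.5 = 2.17 V.
Assume saturation: I_D = ½ k_n V_ov² = 0.5 × 1.3 × 2.17² = 3.06 mA, giving V_DS = V_DD − I_D R_D = 12.5 − 3.06 × 6.06 = -6.05 V.
But -6.05 V < V_ov = 2.17 V, so the device is actually in triode.
In triode I_D = k_n[V_ov V_DS − ½ V_DS²] and I_D = (V_DD − V_DS)/R_D. Equating: 3.94 V_DS² − 18.1 V_DS + 12.5 = 0, giving V_DS = 0.847 V (the root below V_ov).
I_D = (12.5 − 0.847) / 6.06 = 1.92 mA.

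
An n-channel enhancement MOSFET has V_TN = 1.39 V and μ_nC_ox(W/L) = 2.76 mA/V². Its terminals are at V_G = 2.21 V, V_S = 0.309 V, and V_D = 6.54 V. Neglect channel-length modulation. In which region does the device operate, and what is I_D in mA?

Saturation; I_D = 0.360 mA

V_GS = V_G − V_S = 2.21 − 0.309 = 1.9 V; V_DS = V_D − V_S = 6.54 − 0.309 = 6.23 V.
V_ov = V_GS − V_TN = 1.9 − 1.39 = 0.511 V.
Since V_DS = 6.23 V ≥ V_ov = 0.511 V, the device is in saturation.
I_D = ½ k_n V_ov² = 0.5 × 2.76 × 0.511² = 0.36 mA.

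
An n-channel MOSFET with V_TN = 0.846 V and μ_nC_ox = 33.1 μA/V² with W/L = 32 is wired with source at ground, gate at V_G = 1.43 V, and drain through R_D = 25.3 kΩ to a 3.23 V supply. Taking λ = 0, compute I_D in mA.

V_GS = V_G = 1.43 V, so V_ov = 1.43 − 0.846 = 0.584 V.
k_n = μ_nC_ox · (W/L) = 1.059 mA/V².
Assume saturation: I_D = ½ k_n V_ov² = 0.5 × 1.059 × 0.584² = 0.181 mA, giving V_DS = V_DD − I_D R_D = 3.23 − 0.181 × 25.3 = -1.34 V.
But -1.34 V < V_ov = 0.584 V, so the device is actually in triode.
In triode I_D = k_n[V_ov V_DS − ½ V_DS²] and I_D = (V_DD − V_DS)/R_D. Equating: 13.4 V_DS² − 16.65 V_DS + 3.23 = 0, giving V_DS = 0.241 V (the root below V_ov).
I_D = (3.23 − 0.241) / 25.3 = 0.118 mA.

I_D = 0.118 mA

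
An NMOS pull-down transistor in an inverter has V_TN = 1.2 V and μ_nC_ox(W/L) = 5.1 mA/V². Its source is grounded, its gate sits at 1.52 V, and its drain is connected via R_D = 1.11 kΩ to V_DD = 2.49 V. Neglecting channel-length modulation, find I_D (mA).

I_D = 0.261 mA

V_GS = V_G = 1.52 V, so V_ov = 1.52 − 1.2 = 0.32 V.
Assume saturation: I_D = ½ k_n V_ov² = 0.5 × 5.1 × 0.32² = 0.261 mA, giving V_DS = V_DD − I_D R_D = 2.49 − 0.261 × 1.11 = 2.2 V.
V_DS = 2.2 V ≥ V_ov = 0.32 V, confirming saturation.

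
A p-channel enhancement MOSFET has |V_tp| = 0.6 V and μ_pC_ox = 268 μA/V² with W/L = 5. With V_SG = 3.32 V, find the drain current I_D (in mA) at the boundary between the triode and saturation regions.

I_D = 4.96 mA

At the boundary V_SD = V_ov = V_SG − |V_tp| = 3.32 − 0.6 = 2.72 V.
k_p = μ_pC_ox · (W/L) = 1.34 mA/V².
I_D = ½ k_p V_ov² = 0.5 × 1.34 × 2.72² = 4.96 mA.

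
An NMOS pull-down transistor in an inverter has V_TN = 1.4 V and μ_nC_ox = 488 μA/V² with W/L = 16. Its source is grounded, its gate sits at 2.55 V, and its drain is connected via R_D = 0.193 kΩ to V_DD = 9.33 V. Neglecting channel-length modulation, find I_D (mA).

V_GS = V_G = 2.55 V, so V_ov = 2.55 − 1.4 = 1.15 V.
k_n = μ_nC_ox · (W/L) = 7.808 mA/V².
Assume saturation: I_D = ½ k_n V_ov² = 0.5 × 7.808 × 1.15² = 5.16 mA, giving V_DS = V_DD − I_D R_D = 9.33 − 5.16 × 0.193 = 8.33 V.
V_DS = 8.33 V ≥ V_ov = 1.15 V, confirming saturation.

I_D = 5.16 mA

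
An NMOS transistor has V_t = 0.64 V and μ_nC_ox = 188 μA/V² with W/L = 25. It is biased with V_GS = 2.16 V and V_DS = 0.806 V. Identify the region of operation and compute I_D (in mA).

k_n = μ_nC_ox · (W/L) = 4.7 mA/V².
V_ov = V_GS − V_t = 2.16 − 0.64 = 1.52 V.
Since V_DS = 0.806 V < V_ov = 1.52 V, the device is in the triode region.
I_D = k_n [V_ov · V_DS − ½ V_DS²] = 4.7 × [1.52 × 0.806 − 0.5 × 0.806²] = 4.23 mA.

Triode; I_D = 4.23 mA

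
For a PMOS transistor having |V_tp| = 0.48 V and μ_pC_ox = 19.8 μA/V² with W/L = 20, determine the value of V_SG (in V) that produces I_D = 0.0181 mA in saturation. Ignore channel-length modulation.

k_p = μ_pC_ox · (W/L) = 0.396 mA/V².
In saturation I_D = ½ k_p (V_SG − |V_tp|)², so V_SG − |V_tp| = √(2 I_D / k_p) = √(2 × 0.0181 / 0.396) = 0.302 V.
V_SG = 0.48 + 0.302 = 0.782 V.

V_SG = 0.782 V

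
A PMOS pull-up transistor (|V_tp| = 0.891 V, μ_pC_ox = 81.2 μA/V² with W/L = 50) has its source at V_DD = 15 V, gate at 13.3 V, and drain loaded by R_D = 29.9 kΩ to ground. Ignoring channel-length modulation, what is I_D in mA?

V_SG = V_DD − V_G = 15 − 13.3 = 1.7 V, so V_ov = 1.7 − 0.891 = 0.809 V.
k_p = μ_pC_ox · (W/L) = 4.06 mA/V².
Assume saturation: I_D = ½ k_p V_ov² = 0.5 × 4.06 × 0.809² = 1.33 mA, giving V_SD = V_DD − I_D R_D = 15 − 1.33 × 29.9 = -24.7 V.
But -24.7 V < V_ov = 0.809 V, so the device is actually in triode.
In triode I_D = k_p[V_ov V_SD − ½ V_SD²] and I_D = (V_DD − V_SD)/R_D. Equating: 60.7 V_SD² − 99.21 V_SD + 15 = 0, giving V_SD = 0.169 V (the root below V_ov).
I_D = (15 − 0.169) / 29.9 = 0.496 mA.

I_D = 0.496 mA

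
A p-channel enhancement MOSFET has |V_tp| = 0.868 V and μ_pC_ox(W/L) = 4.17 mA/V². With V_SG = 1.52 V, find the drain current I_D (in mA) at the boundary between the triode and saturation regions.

I_D = 0.886 mA

At the boundary V_SD = V_ov = V_SG − |V_tp| = 1.52 − 0.868 = 0.652 V.
I_D = ½ k_p V_ov² = 0.5 × 4.17 × 0.652² = 0.886 mA.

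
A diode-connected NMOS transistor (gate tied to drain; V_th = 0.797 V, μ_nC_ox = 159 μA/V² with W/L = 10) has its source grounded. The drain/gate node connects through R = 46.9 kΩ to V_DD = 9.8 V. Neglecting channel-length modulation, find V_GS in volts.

With gate tied to drain, V_GS = V_DS ≥ V_GS − V_th, so the device is in saturation.
k_n = μ_nC_ox · (W/L) = 1.59 mA/V².
KCL at the drain: ½ k_n (V_GS − V_th)² = (V_DD − V_GS)/R.
Let x = V_GS − 0.797. Then 37.3 x² + x − 9.003 = 0, giving x = 0.478 V (positive root), so V_GS = 1.28 V.
I_D = (V_DD − V_GS)/R = (9.8 − 1.28) / 46.9 = 0.182 mA.

V_GS = 1.28 V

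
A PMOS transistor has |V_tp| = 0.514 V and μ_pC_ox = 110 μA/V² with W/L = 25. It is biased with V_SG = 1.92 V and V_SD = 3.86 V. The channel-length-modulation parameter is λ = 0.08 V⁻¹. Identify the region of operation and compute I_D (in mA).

Saturation; I_D = 3.56 mA

k_p = μ_pC_ox · (W/L) = 2.75 mA/V².
V_ov = V_SG − |V_tp| = 1.92 − 0.514 = 1.41 V.
Since V_SD = 3.86 V ≥ V_ov = 1.41 V, the device is in saturation.
I_D = ½ k_p V_ov² (1 + λ V_SD) = 0.5 × 2.75 × 1.41² × (1 + 0.08 × 3.86) = 3.56 mA.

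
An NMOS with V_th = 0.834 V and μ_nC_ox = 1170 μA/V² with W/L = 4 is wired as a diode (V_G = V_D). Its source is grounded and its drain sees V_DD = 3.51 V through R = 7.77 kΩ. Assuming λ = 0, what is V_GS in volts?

With gate tied to drain, V_GS = V_DS ≥ V_GS − V_th, so the device is in saturation.
k_n = μ_nC_ox · (W/L) = 4.68 mA/V².
KCL at the drain: ½ k_n (V_GS − V_th)² = (V_DD − V_GS)/R.
Let x = V_GS − 0.834. Then 18.2 x² + x − 2.676 = 0, giving x = 0.357 V (positive root), so V_GS = 1.19 V.
I_D = (V_DD − V_GS)/R = (3.51 − 1.19) / 7.77 = 0.298 mA.

V_GS = 1.19 V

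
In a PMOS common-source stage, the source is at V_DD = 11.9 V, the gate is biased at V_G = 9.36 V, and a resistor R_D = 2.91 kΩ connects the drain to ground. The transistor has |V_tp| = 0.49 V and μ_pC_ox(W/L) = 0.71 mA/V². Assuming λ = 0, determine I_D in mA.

I_D = 1.49 mA

V_SG = V_DD − V_G = 11.9 − 9.36 = 2.54 V, so V_ov = 2.54 − 0.49 = 2.05 V.
Assume saturation: I_D = ½ k_p V_ov² = 0.5 × 0.71 × 2.05² = 1.49 mA, giving V_SD = V_DD − I_D R_D = 11.9 − 1.49 × 2.91 = 7.56 V.
V_SD = 7.56 V ≥ V_ov = 2.05 V, confirming saturation.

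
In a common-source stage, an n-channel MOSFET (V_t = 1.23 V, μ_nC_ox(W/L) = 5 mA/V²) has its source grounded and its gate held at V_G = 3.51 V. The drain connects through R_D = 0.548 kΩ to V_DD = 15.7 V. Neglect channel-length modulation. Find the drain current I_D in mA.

V_GS = V_G = 3.51 V, so V_ov = 3.51 − 1.23 = 2.28 V.
Assume saturation: I_D = ½ k_n V_ov² = 0.5 × 5 × 2.28² = 13 mA, giving V_DS = V_DD − I_D R_D = 15.7 − 13 × 0.548 = 8.58 V.
V_DS = 8.58 V ≥ V_ov = 2.28 V, confirming saturation.

I_D = 13.0 mA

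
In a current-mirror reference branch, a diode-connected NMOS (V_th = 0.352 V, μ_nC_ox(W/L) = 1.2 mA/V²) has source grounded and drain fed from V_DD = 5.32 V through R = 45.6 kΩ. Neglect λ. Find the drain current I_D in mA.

I_D = 0.100 mA

With gate tied to drain, V_GS = V_DS ≥ V_GS − V_th, so the device is in saturation.
KCL at the drain: ½ k_n (V_GS − V_th)² = (V_DD − V_GS)/R.
Let x = V_GS − 0.352. Then 27.4 x² + x − 4.968 = 0, giving x = 0.408 V (positive root), so V_GS = 0.76 V.
I_D = (V_DD − V_GS)/R = (5.32 − 0.76) / 45.6 = 0.1 mA.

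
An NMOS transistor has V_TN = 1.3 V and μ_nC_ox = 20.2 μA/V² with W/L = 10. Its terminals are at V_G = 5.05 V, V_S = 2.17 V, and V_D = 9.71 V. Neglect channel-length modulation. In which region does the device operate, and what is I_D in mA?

Saturation; I_D = 0.252 mA

V_GS = V_G − V_S = 5.05 − 2.17 = 2.88 V; V_DS = V_D − V_S = 9.71 − 2.17 = 7.54 V.
k_n = μ_nC_ox · (W/L) = 0.202 mA/V².
V_ov = V_GS − V_TN = 2.88 − 1.3 = 1.58 V.
Since V_DS = 7.54 V ≥ V_ov = 1.58 V, the device is in saturation.
I_D = ½ k_n V_ov² = 0.5 × 0.202 × 1.58² = 0.252 mA.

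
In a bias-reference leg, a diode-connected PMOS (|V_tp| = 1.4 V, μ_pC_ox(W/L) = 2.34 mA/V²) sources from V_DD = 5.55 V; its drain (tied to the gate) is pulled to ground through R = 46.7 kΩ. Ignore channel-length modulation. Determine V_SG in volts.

V_SG = 1.67 V

With gate tied to drain, V_SG = V_SD ≥ V_SG − |V_tp|, so the device is in saturation.
KCL at the drain: ½ k_p (V_SG − |V_tp|)² = (V_DD − V_SG)/R.
Let x = V_SG − 1.4. Then 54.6 x² + x − 4.15 = 0, giving x = 0.267 V (positive root), so V_SG = 1.67 V.
I_D = (V_DD − V_SG)/R = (5.55 − 1.67) / 46.7 = 0.0832 mA.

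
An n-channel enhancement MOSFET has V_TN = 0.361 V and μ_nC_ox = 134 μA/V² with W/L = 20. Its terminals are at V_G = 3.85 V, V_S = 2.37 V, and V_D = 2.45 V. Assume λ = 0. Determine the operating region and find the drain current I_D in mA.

V_GS = V_G − V_S = 3.85 − 2.37 = 1.48 V; V_DS = V_D − V_S = 2.45 − 2.37 = 0.08 V.
k_n = μ_nC_ox · (W/L) = 2.68 mA/V².
V_ov = V_GS − V_TN = 1.48 − 0.361 = 1.12 V.
Since V_DS = 0.08 V < V_ov = 1.12 V, the device is in the triode region.
I_D = k_n [V_ov · V_DS − ½ V_DS²] = 2.68 × [1.12 × 0.08 − 0.5 × 0.08²] = 0.231 mA.

Triode; I_D = 0.231 mA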